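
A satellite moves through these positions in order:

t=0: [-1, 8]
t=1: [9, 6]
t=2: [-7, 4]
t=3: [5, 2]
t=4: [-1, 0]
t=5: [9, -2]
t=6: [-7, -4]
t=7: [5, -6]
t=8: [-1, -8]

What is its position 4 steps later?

First: cycles through -1, 9, -7, 5 every 4 steps. Step 12 lands at position 0 of the cycle → -1.
Second: linear, -2 per step → -16 at step 12.

[-1, -16]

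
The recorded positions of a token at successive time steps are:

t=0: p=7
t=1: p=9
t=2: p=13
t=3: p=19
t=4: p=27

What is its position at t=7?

Taking differences between consecutive positions: +2, +4, +6, +8. These grow by +2 each step.
step 5: 27 + 10 → p=37
step 6: 37 + 12 → p=49
step 7: 49 + 14 → p=63

p=63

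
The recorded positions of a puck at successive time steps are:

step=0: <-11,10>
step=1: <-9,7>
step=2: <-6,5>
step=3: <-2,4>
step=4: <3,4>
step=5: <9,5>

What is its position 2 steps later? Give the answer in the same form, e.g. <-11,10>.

<24,10>

Successive displacements: <+2,-3>, <+3,-2>, <+4,-1>, <+5,+0>, <+6,+1> — each changes by <+1,+1>.
step 6: <9,5> + <+7,+2> → <16,7>
step 7: <16,7> + <+8,+3> → <24,10>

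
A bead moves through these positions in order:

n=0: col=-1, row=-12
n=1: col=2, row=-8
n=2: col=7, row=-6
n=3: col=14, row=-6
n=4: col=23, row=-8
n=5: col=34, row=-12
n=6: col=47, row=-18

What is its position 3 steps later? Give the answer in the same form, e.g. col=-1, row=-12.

col=98, row=-48

First differences are (+3, +4), (+5, +2), (+7, +0), (+9, -2), (+11, -4), (+13, -6); their common second difference is (+2, -2) (constant acceleration).
step 7: col=47, row=-18 + (+15, -8) → col=62, row=-26
step 8: col=62, row=-26 + (+17, -10) → col=79, row=-36
step 9: col=79, row=-36 + (+19, -12) → col=98, row=-48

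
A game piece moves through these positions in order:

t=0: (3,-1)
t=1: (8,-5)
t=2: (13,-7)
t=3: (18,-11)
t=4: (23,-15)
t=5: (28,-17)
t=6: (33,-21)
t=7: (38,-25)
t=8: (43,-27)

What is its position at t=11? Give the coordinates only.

The moves between consecutive positions are (+5,-4), (+5,-2), (+5,-4), (+5,-4), (+5,-2), (+5,-4), (+5,-4), (+5,-2); they repeat the 3-cycle [(+5,-4), (+5,-2), (+5,-4)].
step 9: apply (+5,-4) → (48,-31)
step 10: apply (+5,-4) → (53,-35)
step 11: apply (+5,-2) → (58,-37)

(58,-37)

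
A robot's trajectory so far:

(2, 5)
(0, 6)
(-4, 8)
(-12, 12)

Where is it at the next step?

The jumps are (-2, +1), (-4, +2), (-8, +4) — a geometric progression with ratio 2.
step 4: (-12, 12) + (-16, +8) → (-28, 20)

(-28, 20)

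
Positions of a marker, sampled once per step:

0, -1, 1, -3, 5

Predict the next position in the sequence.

Consecutive displacements -1, +2, -4, +8 scale by a factor of -2 each step.
step 5: 5 − 16 → -11

-11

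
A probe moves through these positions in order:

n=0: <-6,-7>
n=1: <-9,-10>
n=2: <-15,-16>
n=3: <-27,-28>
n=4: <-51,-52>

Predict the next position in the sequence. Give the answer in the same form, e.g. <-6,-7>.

<-99,-100>

Step-to-step displacements: <-3,-3>, <-6,-6>, <-12,-12>, <-24,-24>; each is 2× the previous.
step 5: <-51,-52> + <-48,-48> → <-99,-100>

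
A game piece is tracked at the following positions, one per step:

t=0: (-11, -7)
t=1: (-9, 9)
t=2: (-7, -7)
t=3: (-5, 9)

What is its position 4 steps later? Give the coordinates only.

The first coordinate changes by +2 each step, so at step 7 it is -11 + 7·(2) = 3.
The second coordinate repeats the cycle [-7, 9] with period 2; step 7 mod 2 = 1, giving 9.

(3, 9)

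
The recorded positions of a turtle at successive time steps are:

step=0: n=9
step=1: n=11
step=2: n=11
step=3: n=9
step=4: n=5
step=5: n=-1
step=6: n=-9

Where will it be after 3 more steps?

n=-45

First differences are +2, +0, -2, -4, -6, -8; their common second difference is -2 (constant acceleration).
step 7: -9 − 10 → n=-19
step 8: -19 − 12 → n=-31
step 9: -31 − 14 → n=-45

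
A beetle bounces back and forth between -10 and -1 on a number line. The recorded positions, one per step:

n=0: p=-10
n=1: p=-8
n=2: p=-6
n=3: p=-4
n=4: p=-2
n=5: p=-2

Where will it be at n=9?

The value travels 2 per step and bounces off the walls at -10 and -1.
  step 6: -2 → -4
  step 7: -4 → -6
  step 8: -6 → -8
  step 9: -8 → -10

p=-10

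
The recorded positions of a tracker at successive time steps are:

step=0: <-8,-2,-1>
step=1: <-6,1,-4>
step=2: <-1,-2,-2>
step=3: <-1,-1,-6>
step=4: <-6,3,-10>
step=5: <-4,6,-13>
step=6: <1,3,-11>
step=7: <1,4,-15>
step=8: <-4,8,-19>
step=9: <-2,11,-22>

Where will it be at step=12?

Step-to-step displacements: <+2,+3,-3>, <+5,-3,+2>, <+0,+1,-4>, <-5,+4,-4>, <+2,+3,-3>, <+5,-3,+2>, <+0,+1,-4>, <-5,+4,-4>, <+2,+3,-3> — a repeating cycle of length 4.
step 10: apply <+5,-3,+2> → <3,8,-20>
step 11: apply <+0,+1,-4> → <3,9,-24>
step 12: apply <-5,+4,-4> → <-2,13,-28>

<-2,13,-28>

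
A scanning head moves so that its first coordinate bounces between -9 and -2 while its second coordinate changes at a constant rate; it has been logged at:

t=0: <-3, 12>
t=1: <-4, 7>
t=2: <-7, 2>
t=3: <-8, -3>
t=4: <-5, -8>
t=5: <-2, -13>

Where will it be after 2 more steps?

<-8, -23>

The first coordinate travels 3 per step and bounces off the walls at -9 and -2.
  step 6: -2 → -5
  step 7: -5 → -8
The second coordinate changes by -5 each step: at step 7 it is -23.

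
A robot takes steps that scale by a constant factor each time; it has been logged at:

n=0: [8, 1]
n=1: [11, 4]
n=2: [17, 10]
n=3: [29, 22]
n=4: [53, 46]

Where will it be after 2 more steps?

[197, 190]

The jumps are [+3, +3], [+6, +6], [+12, +12], [+24, +24] — a geometric progression with ratio 2.
step 5: [53, 46] + [+48, +48] → [101, 94]
step 6: [101, 94] + [+96, +96] → [197, 190]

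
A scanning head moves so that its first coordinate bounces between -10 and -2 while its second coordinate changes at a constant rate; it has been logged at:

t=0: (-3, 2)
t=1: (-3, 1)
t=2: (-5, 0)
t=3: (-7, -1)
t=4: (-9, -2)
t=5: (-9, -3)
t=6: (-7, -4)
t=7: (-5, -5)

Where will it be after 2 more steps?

(-3, -7)

The first coordinate travels 2 per step and bounces off the walls at -10 and -2.
  step 8: -5 → -3
  step 9: -3 → -3
The second coordinate changes by -1 each step: at step 9 it is -7.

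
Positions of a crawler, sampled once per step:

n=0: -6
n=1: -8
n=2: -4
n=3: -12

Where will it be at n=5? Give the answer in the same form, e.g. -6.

Consecutive displacements -2, +4, -8 scale by a factor of -2 each step.
step 4: -12 + 16 → 4
step 5: 4 − 32 → -28

-28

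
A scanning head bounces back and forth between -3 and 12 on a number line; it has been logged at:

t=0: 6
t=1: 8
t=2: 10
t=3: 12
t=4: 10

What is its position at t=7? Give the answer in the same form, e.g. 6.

4

The value travels 2 per step and bounces off the walls at -3 and 12.
  step 5: 10 → 8
  step 6: 8 → 6
  step 7: 6 → 4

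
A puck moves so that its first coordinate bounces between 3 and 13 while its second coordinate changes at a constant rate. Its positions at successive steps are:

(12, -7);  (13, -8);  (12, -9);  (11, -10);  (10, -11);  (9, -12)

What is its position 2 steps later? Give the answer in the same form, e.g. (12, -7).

The first coordinate reflects between 3 and 13, moving 1 per step.
  step 6: 9 → 8
  step 7: 8 → 7
The second coordinate changes by -1 each step: at step 7 it is -14.

(7, -14)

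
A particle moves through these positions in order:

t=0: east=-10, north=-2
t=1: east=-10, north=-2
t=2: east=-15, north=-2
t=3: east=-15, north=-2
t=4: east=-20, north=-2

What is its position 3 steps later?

Step-to-step displacements: (+0, +0), (-5, +0), (+0, +0), (-5, +0) — a repeating cycle of length 2.
step 5: apply (+0, +0) → east=-20, north=-2
step 6: apply (-5, +0) → east=-25, north=-2
step 7: apply (+0, +0) → east=-25, north=-2

east=-25, north=-2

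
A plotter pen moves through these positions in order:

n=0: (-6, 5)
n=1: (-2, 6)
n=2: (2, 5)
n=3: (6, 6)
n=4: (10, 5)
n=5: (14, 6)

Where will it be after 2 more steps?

(22, 6)

The first coordinate changes by +4 each step, so at step 7 it is -6 + 7·(4) = 22.
The second coordinate repeats the cycle [5, 6] with period 2; step 7 mod 2 = 1, giving 6.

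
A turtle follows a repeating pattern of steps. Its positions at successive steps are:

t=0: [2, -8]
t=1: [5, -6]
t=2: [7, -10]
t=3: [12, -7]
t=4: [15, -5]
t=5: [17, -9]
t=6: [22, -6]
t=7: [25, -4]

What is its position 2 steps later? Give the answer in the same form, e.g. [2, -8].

Differencing gives [+3, +2], [+2, -4], [+5, +3], [+3, +2], [+2, -4], [+5, +3], [+3, +2]. This is the pattern [+3, +2], [+2, -4], [+5, +3] repeated.
step 8: apply [+2, -4] → [27, -8]
step 9: apply [+5, +3] → [32, -5]

[32, -5]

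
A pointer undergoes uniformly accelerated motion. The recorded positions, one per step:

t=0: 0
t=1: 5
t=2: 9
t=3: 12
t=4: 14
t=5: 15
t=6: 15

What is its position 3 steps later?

9

Successive displacements: +5, +4, +3, +2, +1, +0 — each changes by -1.
step 7: 15 − 1 → 14
step 8: 14 − 2 → 12
step 9: 12 − 3 → 9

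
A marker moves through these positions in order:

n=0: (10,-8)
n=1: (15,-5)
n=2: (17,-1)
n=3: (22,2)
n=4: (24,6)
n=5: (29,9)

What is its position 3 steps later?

The moves between consecutive positions are (+5,+3), (+2,+4), (+5,+3), (+2,+4), (+5,+3); they repeat the 2-cycle [(+5,+3), (+2,+4)].
step 6: apply (+2,+4) → (31,13)
step 7: apply (+5,+3) → (36,16)
step 8: apply (+2,+4) → (38,20)

(38,20)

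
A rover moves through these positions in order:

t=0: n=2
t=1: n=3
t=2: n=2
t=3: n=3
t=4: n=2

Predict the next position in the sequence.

n=3

The jumps are +1, -1, +1, -1 — a geometric progression with ratio -1.
step 5: 2 + 1 → n=3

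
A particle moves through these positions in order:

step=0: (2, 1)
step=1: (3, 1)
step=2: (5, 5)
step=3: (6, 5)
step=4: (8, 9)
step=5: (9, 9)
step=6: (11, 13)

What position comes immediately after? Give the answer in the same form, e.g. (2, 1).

(12, 13)

Step-to-step displacements: (+1, +0), (+2, +4), (+1, +0), (+2, +4), (+1, +0), (+2, +4) — a repeating cycle of length 2.
step 7: apply (+1, +0) → (12, 13)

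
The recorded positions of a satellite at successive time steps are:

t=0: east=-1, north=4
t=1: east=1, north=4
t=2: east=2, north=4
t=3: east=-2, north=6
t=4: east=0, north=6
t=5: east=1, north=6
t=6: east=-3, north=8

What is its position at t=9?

east=-4, north=10

Differencing gives (+2,+0), (+1,+0), (-4,+2), (+2,+0), (+1,+0), (-4,+2). This is the pattern (+2,+0), (+1,+0), (-4,+2) repeated.
step 7: apply (+2,+0) → east=-1, north=8
step 8: apply (+1,+0) → east=0, north=8
step 9: apply (-4,+2) → east=-4, north=10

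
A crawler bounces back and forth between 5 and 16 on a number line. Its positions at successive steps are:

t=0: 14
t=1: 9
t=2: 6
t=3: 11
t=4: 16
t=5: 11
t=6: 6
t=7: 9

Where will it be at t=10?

The value reflects between 5 and 16, moving 5 per step.
  step 8: 9 → 14
  step 9: 14 → 13
  step 10: 13 → 8

8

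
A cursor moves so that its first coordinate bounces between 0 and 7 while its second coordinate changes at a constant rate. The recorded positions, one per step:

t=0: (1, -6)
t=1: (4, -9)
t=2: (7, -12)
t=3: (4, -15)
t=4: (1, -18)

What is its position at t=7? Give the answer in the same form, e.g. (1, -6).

The first coordinate reflects between 0 and 7, moving 3 per step.
  step 5: 1 → 2
  step 6: 2 → 5
  step 7: 5 → 6
The second coordinate changes by -3 each step: at step 7 it is -27.

(6, -27)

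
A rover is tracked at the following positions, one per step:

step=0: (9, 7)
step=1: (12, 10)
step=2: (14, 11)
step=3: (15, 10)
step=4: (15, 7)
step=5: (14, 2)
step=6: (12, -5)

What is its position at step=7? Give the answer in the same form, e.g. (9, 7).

Taking differences between consecutive positions: (+3, +3), (+2, +1), (+1, -1), (+0, -3), (-1, -5), (-2, -7). These grow by (-1, -2) each step.
step 7: (12, -5) + (-3, -9) → (9, -14)

(9, -14)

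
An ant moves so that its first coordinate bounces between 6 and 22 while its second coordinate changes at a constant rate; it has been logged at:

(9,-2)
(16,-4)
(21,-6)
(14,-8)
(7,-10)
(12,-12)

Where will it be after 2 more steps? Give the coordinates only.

(18,-16)

The first coordinate reflects between 6 and 22, moving 7 per step.
  step 6: 12 → 19
  step 7: 19 → 18
The second coordinate changes by -2 each step: at step 7 it is -16.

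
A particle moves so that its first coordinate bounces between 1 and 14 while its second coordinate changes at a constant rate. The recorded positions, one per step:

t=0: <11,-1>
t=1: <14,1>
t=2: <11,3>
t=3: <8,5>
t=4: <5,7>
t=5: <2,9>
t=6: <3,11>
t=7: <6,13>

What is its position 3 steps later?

The first coordinate travels 3 per step and bounces off the walls at 1 and 14.
  step 8: 6 → 9
  step 9: 9 → 12
  step 10: 12 → 13
The second coordinate changes by +2 each step: at step 10 it is 19.

<13,19>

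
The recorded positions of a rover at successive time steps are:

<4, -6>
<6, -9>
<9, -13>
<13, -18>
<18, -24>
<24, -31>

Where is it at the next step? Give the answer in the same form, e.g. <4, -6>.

<31, -39>

Taking differences between consecutive positions: <+2, -3>, <+3, -4>, <+4, -5>, <+5, -6>, <+6, -7>. These grow by <+1, -1> each step.
step 6: <24, -31> + <+7, -8> → <31, -39>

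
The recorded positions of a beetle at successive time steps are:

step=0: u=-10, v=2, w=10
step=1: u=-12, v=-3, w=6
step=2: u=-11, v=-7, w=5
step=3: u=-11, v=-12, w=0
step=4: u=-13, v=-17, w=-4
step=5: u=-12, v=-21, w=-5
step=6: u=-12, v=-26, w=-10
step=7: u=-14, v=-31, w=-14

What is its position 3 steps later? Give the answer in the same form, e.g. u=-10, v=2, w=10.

The moves between consecutive positions are (-2,-5,-4), (+1,-4,-1), (+0,-5,-5), (-2,-5,-4), (+1,-4,-1), (+0,-5,-5), (-2,-5,-4); they repeat the 3-cycle [(-2,-5,-4), (+1,-4,-1), (+0,-5,-5)].
step 8: apply (+1,-4,-1) → u=-13, v=-35, w=-15
step 9: apply (+0,-5,-5) → u=-13, v=-40, w=-20
step 10: apply (-2,-5,-4) → u=-15, v=-45, w=-24

u=-15, v=-45, w=-24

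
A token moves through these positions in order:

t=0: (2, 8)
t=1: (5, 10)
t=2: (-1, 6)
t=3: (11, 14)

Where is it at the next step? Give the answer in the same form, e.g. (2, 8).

(-13, -2)

Consecutive displacements (+3, +2), (-6, -4), (+12, +8) scale by a factor of -2 each step.
step 4: (11, 14) + (-24, -16) → (-13, -2)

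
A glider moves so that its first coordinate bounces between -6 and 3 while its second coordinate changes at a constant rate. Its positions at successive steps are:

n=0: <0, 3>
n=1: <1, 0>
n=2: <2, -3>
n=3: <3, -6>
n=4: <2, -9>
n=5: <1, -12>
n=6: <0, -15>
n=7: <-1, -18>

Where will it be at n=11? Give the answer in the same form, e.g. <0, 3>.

The first coordinate reflects between -6 and 3, moving 1 per step.
  step 8: -1 → -2
  step 9: -2 → -3
  step 10: -3 → -4
  step 11: -4 → -5
The second coordinate changes by -3 each step: at step 11 it is -30.

<-5, -30>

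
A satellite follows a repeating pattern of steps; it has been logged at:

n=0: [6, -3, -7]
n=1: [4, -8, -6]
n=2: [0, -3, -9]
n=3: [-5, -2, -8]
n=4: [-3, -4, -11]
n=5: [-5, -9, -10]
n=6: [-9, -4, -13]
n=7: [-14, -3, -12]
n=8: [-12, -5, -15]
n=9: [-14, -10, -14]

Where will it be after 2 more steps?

[-23, -4, -16]

The moves between consecutive positions are [-2, -5, +1], [-4, +5, -3], [-5, +1, +1], [+2, -2, -3], [-2, -5, +1], [-4, +5, -3], [-5, +1, +1], [+2, -2, -3], [-2, -5, +1]; they repeat the 4-cycle [[-2, -5, +1], [-4, +5, -3], [-5, +1, +1], [+2, -2, -3]].
step 10: apply [-4, +5, -3] → [-18, -5, -17]
step 11: apply [-5, +1, +1] → [-23, -4, -16]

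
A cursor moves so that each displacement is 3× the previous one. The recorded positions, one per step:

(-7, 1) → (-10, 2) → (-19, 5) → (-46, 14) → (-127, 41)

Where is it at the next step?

Consecutive displacements (-3, +1), (-9, +3), (-27, +9), (-81, +27) scale by a factor of 3 each step.
step 5: (-127, 41) + (-243, +81) → (-370, 122)

(-370, 122)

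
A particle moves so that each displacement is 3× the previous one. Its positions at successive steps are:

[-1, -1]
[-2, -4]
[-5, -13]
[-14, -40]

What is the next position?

[-41, -121]

The jumps are [-1, -3], [-3, -9], [-9, -27] — a geometric progression with ratio 3.
step 4: [-14, -40] + [-27, -81] → [-41, -121]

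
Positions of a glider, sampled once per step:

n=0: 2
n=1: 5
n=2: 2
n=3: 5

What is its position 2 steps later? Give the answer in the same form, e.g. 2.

5

The jumps are +3, -3, +3 — a geometric progression with ratio -1.
step 4: 5 − 3 → 2
step 5: 2 + 3 → 5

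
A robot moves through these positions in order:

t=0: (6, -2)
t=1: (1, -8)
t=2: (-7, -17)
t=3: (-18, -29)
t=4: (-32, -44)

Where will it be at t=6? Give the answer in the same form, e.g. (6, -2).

First differences are (-5, -6), (-8, -9), (-11, -12), (-14, -15); their common second difference is (-3, -3) (constant acceleration).
step 5: (-32, -44) + (-17, -18) → (-49, -62)
step 6: (-49, -62) + (-20, -21) → (-69, -83)

(-69, -83)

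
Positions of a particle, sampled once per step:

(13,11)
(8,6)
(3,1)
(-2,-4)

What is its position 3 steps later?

Constant displacement of (-5,-5) per step.
step 4: (-2,-4) + (-5,-5) → (-7,-9)
step 5: (-7,-9) + (-5,-5) → (-12,-14)
step 6: (-12,-14) + (-5,-5) → (-17,-19)

(-17,-19)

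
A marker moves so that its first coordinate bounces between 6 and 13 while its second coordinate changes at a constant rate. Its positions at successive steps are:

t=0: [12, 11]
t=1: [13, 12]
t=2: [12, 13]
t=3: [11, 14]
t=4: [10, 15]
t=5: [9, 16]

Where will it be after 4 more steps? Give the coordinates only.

[7, 20]

The first coordinate reflects between 6 and 13, moving 1 per step.
  step 6: 9 → 8
  step 7: 8 → 7
  step 8: 7 → 6
  step 9: 6 → 7
The second coordinate changes by +1 each step: at step 9 it is 20.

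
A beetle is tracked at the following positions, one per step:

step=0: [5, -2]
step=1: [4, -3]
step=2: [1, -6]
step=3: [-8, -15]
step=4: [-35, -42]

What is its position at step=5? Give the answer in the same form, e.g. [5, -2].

Step-to-step displacements: [-1, -1], [-3, -3], [-9, -9], [-27, -27]; each is 3× the previous.
step 5: [-35, -42] + [-81, -81] → [-116, -123]

[-116, -123]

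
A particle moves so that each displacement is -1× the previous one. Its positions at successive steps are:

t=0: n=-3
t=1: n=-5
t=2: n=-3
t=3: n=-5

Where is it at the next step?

n=-3

Consecutive displacements -2, +2, -2 scale by a factor of -1 each step.
step 4: -5 + 2 → n=-3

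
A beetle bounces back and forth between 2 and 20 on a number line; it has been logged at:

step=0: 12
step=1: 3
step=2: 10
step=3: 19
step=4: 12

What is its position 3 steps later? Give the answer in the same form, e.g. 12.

The value travels 9 per step and bounces off the walls at 2 and 20.
  step 5: 12 → 3
  step 6: 3 → 10
  step 7: 10 → 19

19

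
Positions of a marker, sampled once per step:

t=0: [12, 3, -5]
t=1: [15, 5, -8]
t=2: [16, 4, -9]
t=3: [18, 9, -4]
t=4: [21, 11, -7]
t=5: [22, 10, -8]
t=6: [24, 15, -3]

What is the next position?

[27, 17, -6]

Differencing gives [+3, +2, -3], [+1, -1, -1], [+2, +5, +5], [+3, +2, -3], [+1, -1, -1], [+2, +5, +5]. This is the pattern [+3, +2, -3], [+1, -1, -1], [+2, +5, +5] repeated.
step 7: apply [+3, +2, -3] → [27, 17, -6]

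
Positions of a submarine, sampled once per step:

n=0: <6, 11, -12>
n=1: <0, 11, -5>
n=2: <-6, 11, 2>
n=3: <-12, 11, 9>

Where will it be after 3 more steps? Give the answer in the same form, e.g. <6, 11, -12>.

Constant displacement of <-6, +0, +7> per step.
step 4: <-12, 11, 9> + <-6, +0, +7> → <-18, 11, 16>
step 5: <-18, 11, 16> + <-6, +0, +7> → <-24, 11, 23>
step 6: <-24, 11, 23> + <-6, +0, +7> → <-30, 11, 30>

<-30, 11, 30>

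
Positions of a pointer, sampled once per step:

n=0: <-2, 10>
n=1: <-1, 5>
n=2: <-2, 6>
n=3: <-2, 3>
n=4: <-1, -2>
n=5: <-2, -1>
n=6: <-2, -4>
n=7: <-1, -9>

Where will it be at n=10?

<-1, -16>

Differencing gives <+1, -5>, <-1, +1>, <+0, -3>, <+1, -5>, <-1, +1>, <+0, -3>, <+1, -5>. This is the pattern <+1, -5>, <-1, +1>, <+0, -3> repeated.
step 8: apply <-1, +1> → <-2, -8>
step 9: apply <+0, -3> → <-2, -11>
step 10: apply <+1, -5> → <-1, -16>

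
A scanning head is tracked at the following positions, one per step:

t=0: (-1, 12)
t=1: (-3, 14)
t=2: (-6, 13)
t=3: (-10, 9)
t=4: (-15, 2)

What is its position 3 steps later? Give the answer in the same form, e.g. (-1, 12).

First differences are (-2, +2), (-3, -1), (-4, -4), (-5, -7); their common second difference is (-1, -3) (constant acceleration).
step 5: (-15, 2) + (-6, -10) → (-21, -8)
step 6: (-21, -8) + (-7, -13) → (-28, -21)
step 7: (-28, -21) + (-8, -16) → (-36, -37)

(-36, -37)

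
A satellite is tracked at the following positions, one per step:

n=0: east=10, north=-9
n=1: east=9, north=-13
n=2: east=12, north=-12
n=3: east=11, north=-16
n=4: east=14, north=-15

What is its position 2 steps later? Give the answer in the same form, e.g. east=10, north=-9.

Step-to-step displacements: (-1, -4), (+3, +1), (-1, -4), (+3, +1) — a repeating cycle of length 2.
step 5: apply (-1, -4) → east=13, north=-19
step 6: apply (+3, +1) → east=16, north=-18

east=16, north=-18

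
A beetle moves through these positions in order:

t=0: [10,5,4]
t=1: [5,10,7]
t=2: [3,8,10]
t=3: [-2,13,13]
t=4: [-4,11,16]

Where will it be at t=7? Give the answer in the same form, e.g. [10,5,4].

[-16,19,25]

Differencing gives [-5,+5,+3], [-2,-2,+3], [-5,+5,+3], [-2,-2,+3]. This is the pattern [-5,+5,+3], [-2,-2,+3] repeated.
step 5: apply [-5,+5,+3] → [-9,16,19]
step 6: apply [-2,-2,+3] → [-11,14,22]
step 7: apply [-5,+5,+3] → [-16,19,25]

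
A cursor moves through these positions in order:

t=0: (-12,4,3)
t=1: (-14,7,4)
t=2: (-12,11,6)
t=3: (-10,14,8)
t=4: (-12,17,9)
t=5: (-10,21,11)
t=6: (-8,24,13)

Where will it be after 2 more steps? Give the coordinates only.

(-8,31,16)

Step-to-step displacements: (-2,+3,+1), (+2,+4,+2), (+2,+3,+2), (-2,+3,+1), (+2,+4,+2), (+2,+3,+2) — a repeating cycle of length 3.
step 7: apply (-2,+3,+1) → (-10,27,14)
step 8: apply (+2,+4,+2) → (-8,31,16)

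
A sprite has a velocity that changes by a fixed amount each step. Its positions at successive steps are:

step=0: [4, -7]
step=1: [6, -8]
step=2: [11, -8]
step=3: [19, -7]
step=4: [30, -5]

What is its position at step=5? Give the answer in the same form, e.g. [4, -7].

[44, -2]

Successive displacements: [+2, -1], [+5, +0], [+8, +1], [+11, +2] — each changes by [+3, +1].
step 5: [30, -5] + [+14, +3] → [44, -2]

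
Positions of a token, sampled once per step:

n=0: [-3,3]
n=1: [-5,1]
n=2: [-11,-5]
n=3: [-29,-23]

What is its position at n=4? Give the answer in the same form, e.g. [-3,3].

Consecutive displacements [-2,-2], [-6,-6], [-18,-18] scale by a factor of 3 each step.
step 4: [-29,-23] + [-54,-54] → [-83,-77]

[-83,-77]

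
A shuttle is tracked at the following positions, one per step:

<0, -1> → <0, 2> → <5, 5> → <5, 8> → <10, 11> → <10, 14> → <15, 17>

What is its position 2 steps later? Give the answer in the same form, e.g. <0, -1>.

<20, 23>

Differencing gives <+0, +3>, <+5, +3>, <+0, +3>, <+5, +3>, <+0, +3>, <+5, +3>. This is the pattern <+0, +3>, <+5, +3> repeated.
step 7: apply <+0, +3> → <15, 20>
step 8: apply <+5, +3> → <20, 23>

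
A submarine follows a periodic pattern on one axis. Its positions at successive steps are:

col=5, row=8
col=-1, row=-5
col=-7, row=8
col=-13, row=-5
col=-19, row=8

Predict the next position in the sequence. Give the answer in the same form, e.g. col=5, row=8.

The col coordinate changes by -6 each step, so at step 5 it is 5 + 5·(-6) = -25.
The row coordinate repeats the cycle [8, -5] with period 2; step 5 mod 2 = 1, giving -5.

col=-25, row=-5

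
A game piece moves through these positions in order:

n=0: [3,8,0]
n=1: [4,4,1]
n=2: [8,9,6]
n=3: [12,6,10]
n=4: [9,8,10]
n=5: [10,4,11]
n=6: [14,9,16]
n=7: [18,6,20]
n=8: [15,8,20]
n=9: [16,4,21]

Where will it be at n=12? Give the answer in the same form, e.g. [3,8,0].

[21,8,30]

Differencing gives [+1,-4,+1], [+4,+5,+5], [+4,-3,+4], [-3,+2,+0], [+1,-4,+1], [+4,+5,+5], [+4,-3,+4], [-3,+2,+0], [+1,-4,+1]. This is the pattern [+1,-4,+1], [+4,+5,+5], [+4,-3,+4], [-3,+2,+0] repeated.
step 10: apply [+4,+5,+5] → [20,9,26]
step 11: apply [+4,-3,+4] → [24,6,30]
step 12: apply [-3,+2,+0] → [21,8,30]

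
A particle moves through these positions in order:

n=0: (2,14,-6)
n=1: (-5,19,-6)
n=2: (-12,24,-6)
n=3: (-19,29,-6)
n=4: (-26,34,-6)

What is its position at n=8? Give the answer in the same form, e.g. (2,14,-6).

Each step adds (-7,+5,+0) to the position.
step 5: (-26,34,-6) + (-7,+5,+0) → (-33,39,-6)
step 6: (-33,39,-6) + (-7,+5,+0) → (-40,44,-6)
step 7: (-40,44,-6) + (-7,+5,+0) → (-47,49,-6)
step 8: (-47,49,-6) + (-7,+5,+0) → (-54,54,-6)

(-54,54,-6)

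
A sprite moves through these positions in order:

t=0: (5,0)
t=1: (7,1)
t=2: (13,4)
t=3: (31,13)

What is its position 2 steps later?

(247,121)

The jumps are (+2,+1), (+6,+3), (+18,+9) — a geometric progression with ratio 3.
step 4: (31,13) + (+54,+27) → (85,40)
step 5: (85,40) + (+162,+81) → (247,121)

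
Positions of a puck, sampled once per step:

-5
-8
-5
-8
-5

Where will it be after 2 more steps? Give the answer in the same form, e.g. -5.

-5

Step-to-step displacements: -3, +3, -3, +3; each is -1× the previous.
step 5: -5 − 3 → -8
step 6: -8 + 3 → -5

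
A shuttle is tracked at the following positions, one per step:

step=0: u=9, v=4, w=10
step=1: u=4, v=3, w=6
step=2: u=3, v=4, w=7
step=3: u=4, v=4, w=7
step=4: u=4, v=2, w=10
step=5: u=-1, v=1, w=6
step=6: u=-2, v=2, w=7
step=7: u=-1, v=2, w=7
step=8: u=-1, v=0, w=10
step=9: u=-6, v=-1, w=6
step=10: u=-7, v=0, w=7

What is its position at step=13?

u=-11, v=-3, w=6

The moves between consecutive positions are (-5,-1,-4), (-1,+1,+1), (+1,+0,+0), (+0,-2,+3), (-5,-1,-4), (-1,+1,+1), (+1,+0,+0), (+0,-2,+3), (-5,-1,-4), (-1,+1,+1); they repeat the 4-cycle [(-5,-1,-4), (-1,+1,+1), (+1,+0,+0), (+0,-2,+3)].
step 11: apply (+1,+0,+0) → u=-6, v=0, w=7
step 12: apply (+0,-2,+3) → u=-6, v=-2, w=10
step 13: apply (-5,-1,-4) → u=-11, v=-3, w=6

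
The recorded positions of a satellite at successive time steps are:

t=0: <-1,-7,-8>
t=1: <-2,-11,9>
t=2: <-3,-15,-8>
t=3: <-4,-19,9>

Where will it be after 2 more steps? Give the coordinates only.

<-6,-27,9>

First: linear, -1 per step → -6 at step 5.
Second: linear, -4 per step → -27 at step 5.
Third: cycles through -8, 9 every 2 steps. Step 5 lands at position 1 of the cycle → 9.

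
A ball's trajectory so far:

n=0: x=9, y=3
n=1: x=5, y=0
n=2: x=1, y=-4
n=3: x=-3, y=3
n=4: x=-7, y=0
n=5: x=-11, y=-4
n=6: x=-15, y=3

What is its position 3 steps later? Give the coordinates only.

X: linear, -4 per step → -27 at step 9.
Y: cycles through 3, 0, -4 every 3 steps. Step 9 lands at position 0 of the cycle → 3.

x=-27, y=3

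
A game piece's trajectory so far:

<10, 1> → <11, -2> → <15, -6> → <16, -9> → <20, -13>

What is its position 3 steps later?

<26, -23>

Step-to-step displacements: <+1, -3>, <+4, -4>, <+1, -3>, <+4, -4> — a repeating cycle of length 2.
step 5: apply <+1, -3> → <21, -16>
step 6: apply <+4, -4> → <25, -20>
step 7: apply <+1, -3> → <26, -23>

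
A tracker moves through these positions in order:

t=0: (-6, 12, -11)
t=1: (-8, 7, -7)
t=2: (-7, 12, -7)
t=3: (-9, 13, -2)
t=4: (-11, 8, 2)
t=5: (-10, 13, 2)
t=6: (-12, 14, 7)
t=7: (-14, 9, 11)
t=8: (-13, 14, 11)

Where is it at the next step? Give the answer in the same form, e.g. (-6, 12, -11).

The moves between consecutive positions are (-2, -5, +4), (+1, +5, +0), (-2, +1, +5), (-2, -5, +4), (+1, +5, +0), (-2, +1, +5), (-2, -5, +4), (+1, +5, +0); they repeat the 3-cycle [(-2, -5, +4), (+1, +5, +0), (-2, +1, +5)].
step 9: apply (-2, +1, +5) → (-15, 15, 16)

(-15, 15, 16)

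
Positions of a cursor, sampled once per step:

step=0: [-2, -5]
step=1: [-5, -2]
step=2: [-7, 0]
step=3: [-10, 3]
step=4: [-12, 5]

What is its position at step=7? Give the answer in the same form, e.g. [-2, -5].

Step-to-step displacements: [-3, +3], [-2, +2], [-3, +3], [-2, +2] — a repeating cycle of length 2.
step 5: apply [-3, +3] → [-15, 8]
step 6: apply [-2, +2] → [-17, 10]
step 7: apply [-3, +3] → [-20, 13]

[-20, 13]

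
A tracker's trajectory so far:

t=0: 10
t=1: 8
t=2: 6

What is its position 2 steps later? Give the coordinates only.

2

The position changes by -2 every step.
step 3: 6 − 2 → 4
step 4: 4 − 2 → 2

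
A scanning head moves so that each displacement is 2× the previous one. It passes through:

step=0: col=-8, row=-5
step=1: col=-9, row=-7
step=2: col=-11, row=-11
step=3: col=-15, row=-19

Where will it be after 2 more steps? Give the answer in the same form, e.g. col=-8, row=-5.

Step-to-step displacements: (-1, -2), (-2, -4), (-4, -8); each is 2× the previous.
step 4: col=-15, row=-19 + (-8, -16) → col=-23, row=-35
step 5: col=-23, row=-35 + (-16, -32) → col=-39, row=-67

col=-39, row=-67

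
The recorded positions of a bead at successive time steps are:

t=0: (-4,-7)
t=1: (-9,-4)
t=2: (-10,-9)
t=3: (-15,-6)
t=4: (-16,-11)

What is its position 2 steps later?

Differencing gives (-5,+3), (-1,-5), (-5,+3), (-1,-5). This is the pattern (-5,+3), (-1,-5) repeated.
step 5: apply (-5,+3) → (-21,-8)
step 6: apply (-1,-5) → (-22,-13)

(-22,-13)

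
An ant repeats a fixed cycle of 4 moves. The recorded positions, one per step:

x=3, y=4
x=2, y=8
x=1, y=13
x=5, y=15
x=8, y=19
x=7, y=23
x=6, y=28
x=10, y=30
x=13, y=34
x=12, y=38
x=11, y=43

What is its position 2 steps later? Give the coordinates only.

x=18, y=49

Differencing gives (-1, +4), (-1, +5), (+4, +2), (+3, +4), (-1, +4), (-1, +5), (+4, +2), (+3, +4), (-1, +4), (-1, +5). This is the pattern (-1, +4), (-1, +5), (+4, +2), (+3, +4) repeated.
step 11: apply (+4, +2) → x=15, y=45
step 12: apply (+3, +4) → x=18, y=49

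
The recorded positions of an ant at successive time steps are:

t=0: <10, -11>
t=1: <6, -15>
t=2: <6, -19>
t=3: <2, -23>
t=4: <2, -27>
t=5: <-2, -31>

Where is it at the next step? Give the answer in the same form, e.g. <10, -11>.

Step-to-step displacements: <-4, -4>, <+0, -4>, <-4, -4>, <+0, -4>, <-4, -4> — a repeating cycle of length 2.
step 6: apply <+0, -4> → <-2, -35>

<-2, -35>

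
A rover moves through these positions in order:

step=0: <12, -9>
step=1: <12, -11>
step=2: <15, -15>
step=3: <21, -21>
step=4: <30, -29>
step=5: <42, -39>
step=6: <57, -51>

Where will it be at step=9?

Successive displacements: <+0, -2>, <+3, -4>, <+6, -6>, <+9, -8>, <+12, -10>, <+15, -12> — each changes by <+3, -2>.
step 7: <57, -51> + <+18, -14> → <75, -65>
step 8: <75, -65> + <+21, -16> → <96, -81>
step 9: <96, -81> + <+24, -18> → <120, -99>

<120, -99>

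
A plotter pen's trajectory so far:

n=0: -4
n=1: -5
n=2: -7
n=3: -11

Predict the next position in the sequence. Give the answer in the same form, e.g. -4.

-19

The jumps are -1, -2, -4 — a geometric progression with ratio 2.
step 4: -11 − 8 → -19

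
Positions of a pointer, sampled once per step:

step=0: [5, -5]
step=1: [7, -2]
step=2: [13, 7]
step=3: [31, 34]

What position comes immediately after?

Step-to-step displacements: [+2, +3], [+6, +9], [+18, +27]; each is 3× the previous.
step 4: [31, 34] + [+54, +81] → [85, 115]

[85, 115]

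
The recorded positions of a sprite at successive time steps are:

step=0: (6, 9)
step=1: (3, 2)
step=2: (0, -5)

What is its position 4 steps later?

(-12, -33)

Each step adds (-3, -7) to the position.
step 3: (0, -5) + (-3, -7) → (-3, -12)
step 4: (-3, -12) + (-3, -7) → (-6, -19)
step 5: (-6, -19) + (-3, -7) → (-9, -26)
step 6: (-9, -26) + (-3, -7) → (-12, -33)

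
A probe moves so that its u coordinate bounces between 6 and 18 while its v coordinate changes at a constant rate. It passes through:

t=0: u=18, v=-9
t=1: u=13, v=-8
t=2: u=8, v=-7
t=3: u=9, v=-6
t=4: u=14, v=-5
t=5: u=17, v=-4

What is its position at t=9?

The u coordinate travels 5 per step and bounces off the walls at 6 and 18.
  step 6: 17 → 12
  step 7: 12 → 7
  step 8: 7 → 10
  step 9: 10 → 15
The v coordinate changes by +1 each step: at step 9 it is 0.

u=15, v=0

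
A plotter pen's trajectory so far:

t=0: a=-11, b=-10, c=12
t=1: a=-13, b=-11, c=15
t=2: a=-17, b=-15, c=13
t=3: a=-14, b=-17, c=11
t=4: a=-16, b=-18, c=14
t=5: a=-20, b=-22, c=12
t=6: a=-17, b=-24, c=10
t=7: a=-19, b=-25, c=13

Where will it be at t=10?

Differencing gives (-2,-1,+3), (-4,-4,-2), (+3,-2,-2), (-2,-1,+3), (-4,-4,-2), (+3,-2,-2), (-2,-1,+3). This is the pattern (-2,-1,+3), (-4,-4,-2), (+3,-2,-2) repeated.
step 8: apply (-4,-4,-2) → a=-23, b=-29, c=11
step 9: apply (+3,-2,-2) → a=-20, b=-31, c=9
step 10: apply (-2,-1,+3) → a=-22, b=-32, c=12

a=-22, b=-32, c=12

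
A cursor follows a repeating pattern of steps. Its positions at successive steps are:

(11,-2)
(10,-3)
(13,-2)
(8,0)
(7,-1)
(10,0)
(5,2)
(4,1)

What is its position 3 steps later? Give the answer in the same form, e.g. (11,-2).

(1,3)

The moves between consecutive positions are (-1,-1), (+3,+1), (-5,+2), (-1,-1), (+3,+1), (-5,+2), (-1,-1); they repeat the 3-cycle [(-1,-1), (+3,+1), (-5,+2)].
step 8: apply (+3,+1) → (7,2)
step 9: apply (-5,+2) → (2,4)
step 10: apply (-1,-1) → (1,3)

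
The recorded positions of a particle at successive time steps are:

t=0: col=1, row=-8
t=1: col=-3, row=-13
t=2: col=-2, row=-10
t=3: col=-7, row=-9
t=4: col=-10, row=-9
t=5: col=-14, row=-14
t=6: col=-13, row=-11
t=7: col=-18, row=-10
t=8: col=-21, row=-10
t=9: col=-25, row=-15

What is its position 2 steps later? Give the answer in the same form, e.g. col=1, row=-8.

col=-29, row=-11

Step-to-step displacements: (-4,-5), (+1,+3), (-5,+1), (-3,+0), (-4,-5), (+1,+3), (-5,+1), (-3,+0), (-4,-5) — a repeating cycle of length 4.
step 10: apply (+1,+3) → col=-24, row=-12
step 11: apply (-5,+1) → col=-29, row=-11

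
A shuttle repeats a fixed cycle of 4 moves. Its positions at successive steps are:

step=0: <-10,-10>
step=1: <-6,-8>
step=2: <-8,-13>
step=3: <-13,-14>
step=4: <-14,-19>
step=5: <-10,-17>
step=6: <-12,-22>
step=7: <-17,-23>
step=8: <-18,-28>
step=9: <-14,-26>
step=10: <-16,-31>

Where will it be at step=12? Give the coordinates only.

The moves between consecutive positions are <+4,+2>, <-2,-5>, <-5,-1>, <-1,-5>, <+4,+2>, <-2,-5>, <-5,-1>, <-1,-5>, <+4,+2>, <-2,-5>; they repeat the 4-cycle [<+4,+2>, <-2,-5>, <-5,-1>, <-1,-5>].
step 11: apply <-5,-1> → <-21,-32>
step 12: apply <-1,-5> → <-22,-37>

<-22,-37>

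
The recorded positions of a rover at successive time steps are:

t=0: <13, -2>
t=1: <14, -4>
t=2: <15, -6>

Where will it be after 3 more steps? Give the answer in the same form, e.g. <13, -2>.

<18, -12>

Each step adds <+1, -2> to the position.
step 3: <15, -6> + <+1, -2> → <16, -8>
step 4: <16, -8> + <+1, -2> → <17, -10>
step 5: <17, -10> + <+1, -2> → <18, -12>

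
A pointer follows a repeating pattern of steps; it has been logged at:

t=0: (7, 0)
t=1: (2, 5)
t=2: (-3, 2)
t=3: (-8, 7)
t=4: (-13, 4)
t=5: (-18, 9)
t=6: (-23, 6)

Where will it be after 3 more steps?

Differencing gives (-5, +5), (-5, -3), (-5, +5), (-5, -3), (-5, +5), (-5, -3). This is the pattern (-5, +5), (-5, -3) repeated.
step 7: apply (-5, +5) → (-28, 11)
step 8: apply (-5, -3) → (-33, 8)
step 9: apply (-5, +5) → (-38, 13)

(-38, 13)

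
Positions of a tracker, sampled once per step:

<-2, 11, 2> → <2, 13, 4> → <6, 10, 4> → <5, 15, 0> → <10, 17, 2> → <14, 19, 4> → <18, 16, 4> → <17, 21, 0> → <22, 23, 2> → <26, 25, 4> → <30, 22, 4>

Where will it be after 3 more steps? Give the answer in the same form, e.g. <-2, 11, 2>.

The moves between consecutive positions are <+4, +2, +2>, <+4, -3, +0>, <-1, +5, -4>, <+5, +2, +2>, <+4, +2, +2>, <+4, -3, +0>, <-1, +5, -4>, <+5, +2, +2>, <+4, +2, +2>, <+4, -3, +0>; they repeat the 4-cycle [<+4, +2, +2>, <+4, -3, +0>, <-1, +5, -4>, <+5, +2, +2>].
step 11: apply <-1, +5, -4> → <29, 27, 0>
step 12: apply <+5, +2, +2> → <34, 29, 2>
step 13: apply <+4, +2, +2> → <38, 31, 4>

<38, 31, 4>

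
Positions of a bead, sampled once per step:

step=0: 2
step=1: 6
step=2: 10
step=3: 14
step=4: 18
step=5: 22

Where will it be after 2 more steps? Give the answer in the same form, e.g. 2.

30

The position changes by +4 every step.
step 6: 22 + 4 → 26
step 7: 26 + 4 → 30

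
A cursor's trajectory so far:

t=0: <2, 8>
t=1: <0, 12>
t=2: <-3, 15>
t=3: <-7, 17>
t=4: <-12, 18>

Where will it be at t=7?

Successive displacements: <-2, +4>, <-3, +3>, <-4, +2>, <-5, +1> — each changes by <-1, -1>.
step 5: <-12, 18> + <-6, +0> → <-18, 18>
step 6: <-18, 18> + <-7, -1> → <-25, 17>
step 7: <-25, 17> + <-8, -2> → <-33, 15>

<-33, 15>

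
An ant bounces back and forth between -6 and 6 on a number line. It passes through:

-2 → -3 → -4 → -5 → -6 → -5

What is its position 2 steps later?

The value travels 1 per step and bounces off the walls at -6 and 6.
  step 6: -5 → -4
  step 7: -4 → -3

-3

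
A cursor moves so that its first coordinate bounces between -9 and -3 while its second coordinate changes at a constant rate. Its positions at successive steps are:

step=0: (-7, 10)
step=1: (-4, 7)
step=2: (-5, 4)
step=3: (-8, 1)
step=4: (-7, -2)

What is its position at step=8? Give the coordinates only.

The first coordinate reflects between -9 and -3, moving 3 per step.
  step 5: -7 → -4
  step 6: -4 → -5
  step 7: -5 → -8
  step 8: -8 → -7
The second coordinate changes by -3 each step: at step 8 it is -14.

(-7, -14)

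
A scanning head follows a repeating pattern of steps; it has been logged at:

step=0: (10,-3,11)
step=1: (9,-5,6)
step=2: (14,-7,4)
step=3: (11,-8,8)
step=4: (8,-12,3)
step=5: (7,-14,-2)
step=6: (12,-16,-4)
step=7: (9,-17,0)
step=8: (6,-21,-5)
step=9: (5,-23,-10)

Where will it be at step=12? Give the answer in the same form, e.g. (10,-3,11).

The moves between consecutive positions are (-1,-2,-5), (+5,-2,-2), (-3,-1,+4), (-3,-4,-5), (-1,-2,-5), (+5,-2,-2), (-3,-1,+4), (-3,-4,-5), (-1,-2,-5); they repeat the 4-cycle [(-1,-2,-5), (+5,-2,-2), (-3,-1,+4), (-3,-4,-5)].
step 10: apply (+5,-2,-2) → (10,-25,-12)
step 11: apply (-3,-1,+4) → (7,-26,-8)
step 12: apply (-3,-4,-5) → (4,-30,-13)

(4,-30,-13)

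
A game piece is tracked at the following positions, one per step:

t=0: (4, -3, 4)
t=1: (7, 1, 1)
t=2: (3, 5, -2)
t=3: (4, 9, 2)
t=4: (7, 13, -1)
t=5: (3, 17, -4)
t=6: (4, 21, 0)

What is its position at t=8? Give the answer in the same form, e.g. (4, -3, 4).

(3, 29, -6)

Differencing gives (+3, +4, -3), (-4, +4, -3), (+1, +4, +4), (+3, +4, -3), (-4, +4, -3), (+1, +4, +4). This is the pattern (+3, +4, -3), (-4, +4, -3), (+1, +4, +4) repeated.
step 7: apply (+3, +4, -3) → (7, 25, -3)
step 8: apply (-4, +4, -3) → (3, 29, -6)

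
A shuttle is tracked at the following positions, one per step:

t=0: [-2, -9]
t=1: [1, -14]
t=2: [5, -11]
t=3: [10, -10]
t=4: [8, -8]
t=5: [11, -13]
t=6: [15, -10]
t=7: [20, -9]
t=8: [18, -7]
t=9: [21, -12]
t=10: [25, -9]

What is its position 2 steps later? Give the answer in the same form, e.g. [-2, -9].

[28, -6]

Differencing gives [+3, -5], [+4, +3], [+5, +1], [-2, +2], [+3, -5], [+4, +3], [+5, +1], [-2, +2], [+3, -5], [+4, +3]. This is the pattern [+3, -5], [+4, +3], [+5, +1], [-2, +2] repeated.
step 11: apply [+5, +1] → [30, -8]
step 12: apply [-2, +2] → [28, -6]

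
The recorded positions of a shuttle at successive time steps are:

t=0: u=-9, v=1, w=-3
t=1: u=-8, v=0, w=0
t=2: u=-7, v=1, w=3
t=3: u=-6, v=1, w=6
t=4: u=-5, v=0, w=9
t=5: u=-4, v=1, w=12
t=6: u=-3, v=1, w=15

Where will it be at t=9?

u=0, v=1, w=24

The u coordinate changes by +1 each step, so at step 9 it is -9 + 9·(1) = 0.
The v coordinate repeats the cycle [1, 0, 1] with period 3; step 9 mod 3 = 0, giving 1.
The w coordinate changes by +3 each step, so at step 9 it is -3 + 9·(3) = 24.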